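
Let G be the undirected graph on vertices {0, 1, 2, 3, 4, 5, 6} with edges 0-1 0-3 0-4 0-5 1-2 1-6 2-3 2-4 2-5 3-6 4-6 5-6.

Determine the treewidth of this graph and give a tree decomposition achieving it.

Every bag has size at most 4, so the width is 4 − 1 = 3 and tw(G) ≤ 3. For the lower bound: the 4 vertex sets {2,5}, {3,6}, {0}, {4} are disjoint, each induces a connected subgraph, and every pair is joined by at least one edge of G. Contracting each set to a single vertex therefore yields K_{4} as a minor, and since treewidth is minor-monotone, tw(G) ≥ tw(K_{4}) = 3. Therefore the treewidth is 3.

Treewidth 3.
Bags: B1 = {0, 2, 5, 6}  B2 = {0, 2, 3, 6}  B3 = {0, 2, 4, 6}  B4 = {0, 1, 2, 6}
Tree: B1–B2, B2–B3, B3–B4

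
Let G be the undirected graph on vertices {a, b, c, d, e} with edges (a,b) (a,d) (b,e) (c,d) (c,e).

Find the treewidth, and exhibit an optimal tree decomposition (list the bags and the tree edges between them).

The largest bag has 3 vertices, giving width 2; this decomposition certifies tw(G) ≤ 2. For the lower bound, G contains the cycle d–a–b–e–c–d, so G is not a forest; only forests have treewidth ≤ 1, hence tw(G) ≥ 2. The upper and lower bounds meet at 2, so that is the treewidth.

Treewidth 2.
Bags: B1 = {a, b, d}  B2 = {b, d, e}  B3 = {c, d, e}
Tree: B1–B2, B2–B3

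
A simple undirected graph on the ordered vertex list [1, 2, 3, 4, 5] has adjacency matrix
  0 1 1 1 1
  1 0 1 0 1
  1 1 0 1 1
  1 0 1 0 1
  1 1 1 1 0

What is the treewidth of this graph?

A width-3 tree decomposition is:
Bags: B1 = {1, 2, 3, 5}  B2 = {1, 3, 4, 5}
Tree: B1–B2
Every bag has size at most 4, so the width is 4 − 1 = 3 and tw(G) ≤ 3. On the other hand G contains the 4-clique {1, 2, 3, 5}. A clique must lie in a single bag of any decomposition, so no decomposition can have width below 3. The upper and lower bounds meet at 3, so that is the treewidth.

3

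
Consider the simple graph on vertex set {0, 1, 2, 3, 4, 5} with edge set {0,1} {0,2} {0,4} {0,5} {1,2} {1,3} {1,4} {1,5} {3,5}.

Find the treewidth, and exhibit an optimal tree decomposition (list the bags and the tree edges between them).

Treewidth 2.
One optimal decomposition is:
Bags: B1 = {0, 1, 2}  B2 = {0, 1, 5}  B3 = {1, 3, 5}  B4 = {0, 1, 4}
Tree: B1–B2, B2–B3, B2–B4

Each bag holds 3 vertices, so the decomposition has width 2, which upper-bounds the treewidth. For the lower bound, the 3 vertices {0, 1, 2} are pairwise adjacent, and any tree decomposition puts a clique entirely inside one bag — forcing width ≥ 2. The upper and lower bounds meet at 2, so that is the treewidth.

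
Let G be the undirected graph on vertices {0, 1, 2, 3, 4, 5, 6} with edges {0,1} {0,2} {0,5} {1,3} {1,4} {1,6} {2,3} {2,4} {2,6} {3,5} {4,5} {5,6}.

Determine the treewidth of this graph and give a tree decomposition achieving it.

The largest bag has 4 vertices, giving width 3; this decomposition certifies tw(G) ≤ 3. For the lower bound: the 4 vertex sets {5,6}, {1,4}, {2}, {0} are disjoint, each induces a connected subgraph, and every pair is joined by at least one edge of G. Contracting each set to a single vertex therefore yields K_{4} as a minor, and since treewidth is minor-monotone, tw(G) ≥ tw(K_{4}) = 3. Hence tw(G) = 3 exactly.

Treewidth 3.
One such decomposition:
Bags: B1 = {1, 2, 5, 6}  B2 = {1, 2, 4, 5}  B3 = {0, 1, 2, 5}  B4 = {1, 2, 3, 5}
Tree: B1–B2, B2–B3, B3–B4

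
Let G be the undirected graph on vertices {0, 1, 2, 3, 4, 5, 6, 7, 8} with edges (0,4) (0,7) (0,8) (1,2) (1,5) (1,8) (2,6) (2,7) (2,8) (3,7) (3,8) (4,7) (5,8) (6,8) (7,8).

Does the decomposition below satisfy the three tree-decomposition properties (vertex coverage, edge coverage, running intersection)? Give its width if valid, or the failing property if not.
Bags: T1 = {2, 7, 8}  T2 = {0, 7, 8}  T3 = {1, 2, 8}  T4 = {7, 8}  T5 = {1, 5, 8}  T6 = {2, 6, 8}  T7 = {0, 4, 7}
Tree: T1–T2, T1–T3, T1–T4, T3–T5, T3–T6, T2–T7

A tree decomposition must satisfy three properties: every vertex lies in some bag; for every edge, both endpoints lie together in some bag; and for every vertex, the bags containing it form a connected subtree. Here vertex 3 appears in no bag, so the decomposition is invalid.

No — vertex 3 appears in no bag.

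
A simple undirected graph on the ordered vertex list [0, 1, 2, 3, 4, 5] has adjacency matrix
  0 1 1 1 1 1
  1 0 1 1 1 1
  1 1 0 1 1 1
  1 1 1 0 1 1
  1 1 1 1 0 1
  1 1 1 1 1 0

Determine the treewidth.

A width-5 tree decomposition is:
Bags: B1 = {0, 1, 2, 3, 4, 5}
Tree: (single bag)
A single bag containing all 6 vertices is trivially a valid decomposition of width 5. For the lower bound, the 6 vertices {0, 1, 2, 3, 4, 5} are pairwise adjacent, and any tree decomposition puts a clique entirely inside one bag — forcing width ≥ 5. Therefore the treewidth is 5.

5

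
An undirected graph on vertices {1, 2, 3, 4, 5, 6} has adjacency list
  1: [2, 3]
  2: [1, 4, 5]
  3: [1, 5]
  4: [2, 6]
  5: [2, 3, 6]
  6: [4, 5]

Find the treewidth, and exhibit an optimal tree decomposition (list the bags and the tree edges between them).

The largest bag has 3 vertices, giving width 2; this decomposition certifies tw(G) ≤ 2. The edges 6–4–2–5–6 form a cycle, so G is not a tree and its treewidth is at least 2. Hence tw(G) = 2 exactly.

Treewidth 2.
Bags: B1 = {4, 5, 6}  B2 = {2, 4, 5}  B3 = {2, 3, 5}  B4 = {1, 2, 3}
Tree: B1–B2, B2–B3, B3–B4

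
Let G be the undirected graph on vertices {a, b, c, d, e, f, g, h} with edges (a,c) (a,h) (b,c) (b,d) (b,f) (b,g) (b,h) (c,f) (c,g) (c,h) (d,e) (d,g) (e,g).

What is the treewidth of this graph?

2

A width-2 tree decomposition is:
Bags: B1 = {b, c, g}  B2 = {b, d, g}  B3 = {b, c, f}  B4 = {d, e, g}  B5 = {b, c, h}  B6 = {a, c, h}
Tree: B1–B2, B1–B3, B2–B4, B1–B5, B5–B6
Every bag has size at most 3, so the width is 3 − 1 = 2 and tw(G) ≤ 2. For the lower bound, the 3 vertices {d, e, g} are pairwise adjacent, and any tree decomposition puts a clique entirely inside one bag — forcing width ≥ 2. Hence tw(G) = 2 exactly.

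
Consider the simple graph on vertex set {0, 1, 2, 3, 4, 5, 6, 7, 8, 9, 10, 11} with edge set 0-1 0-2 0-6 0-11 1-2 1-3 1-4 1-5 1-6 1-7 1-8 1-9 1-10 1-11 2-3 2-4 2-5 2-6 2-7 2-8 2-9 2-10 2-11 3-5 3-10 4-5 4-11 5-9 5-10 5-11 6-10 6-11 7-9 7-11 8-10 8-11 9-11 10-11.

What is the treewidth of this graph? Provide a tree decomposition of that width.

Each bag holds 5 vertices, so the decomposition has width 4, which upper-bounds the treewidth. Conversely, {0, 1, 2, 6, 11} is a clique of size 5, and the vertices of any clique must share a bag in every tree decomposition; so some bag has ≥ 5 vertices and tw(G) ≥ 4. Therefore the treewidth is 4.

Treewidth 4.
One such decomposition:
Bags: B1 = {1, 2, 5, 10, 11}  B2 = {1, 2, 8, 10, 11}  B3 = {1, 2, 4, 5, 11}  B4 = {1, 2, 5, 9, 11}  B5 = {1, 2, 6, 10, 11}  B6 = {0, 1, 2, 6, 11}  B7 = {1, 2, 3, 5, 10}  B8 = {1, 2, 7, 9, 11}
Tree: B1–B2, B1–B3, B1–B4, B1–B5, B5–B6, B1–B7, B4–B8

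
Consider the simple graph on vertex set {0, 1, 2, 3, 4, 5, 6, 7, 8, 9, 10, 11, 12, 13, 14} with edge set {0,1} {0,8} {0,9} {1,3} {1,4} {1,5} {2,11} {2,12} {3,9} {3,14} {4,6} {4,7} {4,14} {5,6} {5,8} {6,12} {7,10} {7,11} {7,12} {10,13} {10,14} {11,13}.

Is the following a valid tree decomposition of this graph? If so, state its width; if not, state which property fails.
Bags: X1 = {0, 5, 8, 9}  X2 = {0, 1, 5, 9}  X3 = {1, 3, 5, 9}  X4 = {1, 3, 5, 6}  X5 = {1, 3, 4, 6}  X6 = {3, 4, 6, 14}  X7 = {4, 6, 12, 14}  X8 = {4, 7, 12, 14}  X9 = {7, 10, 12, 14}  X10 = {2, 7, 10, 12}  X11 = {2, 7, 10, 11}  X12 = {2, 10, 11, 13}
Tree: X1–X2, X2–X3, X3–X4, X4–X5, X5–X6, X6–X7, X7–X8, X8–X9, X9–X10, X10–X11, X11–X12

Yes; width 3.

Every vertex of G appears in some bag (union = {0, 1, 2, 3, 4, 5, 6, 7, 8, 9, 10, 11, 12, 13, 14}); every edge is covered by a bag; and for each vertex v the set of bags containing v is connected in the bag tree. The decomposition is therefore valid. The largest bag has 4 vertices, so the width is 3.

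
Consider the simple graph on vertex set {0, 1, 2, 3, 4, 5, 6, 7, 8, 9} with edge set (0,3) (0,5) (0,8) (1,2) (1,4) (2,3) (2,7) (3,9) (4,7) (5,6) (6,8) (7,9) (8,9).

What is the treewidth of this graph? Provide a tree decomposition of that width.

Treewidth 2.
Bags: B1 = {1, 2, 4}  B2 = {2, 4, 7}  B3 = {2, 3, 7}  B4 = {3, 7, 9}  B5 = {0, 3, 9}  B6 = {0, 8, 9}  B7 = {0, 5, 8}  B8 = {5, 6, 8}
Tree: B1–B2, B2–B3, B3–B4, B4–B5, B5–B6, B6–B7, B7–B8

The largest bag has 3 vertices, giving width 2; this decomposition certifies tw(G) ≤ 2. The edges 1–4–7–2–1 form a cycle, so G is not a tree and its treewidth is at least 2. Combining the bounds, tw(G) = 2.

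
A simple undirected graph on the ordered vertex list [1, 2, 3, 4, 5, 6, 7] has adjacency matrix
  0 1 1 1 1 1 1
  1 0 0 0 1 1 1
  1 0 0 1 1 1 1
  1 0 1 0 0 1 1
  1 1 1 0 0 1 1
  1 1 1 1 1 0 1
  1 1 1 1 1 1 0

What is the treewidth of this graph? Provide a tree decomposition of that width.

Each bag holds 5 vertices, so the decomposition has width 4, which upper-bounds the treewidth. On the other hand G contains the 5-clique {1, 2, 5, 6, 7}. A clique must lie in a single bag of any decomposition, so no decomposition can have width below 4. Combining the bounds, tw(G) = 4.

Treewidth 4.
One optimal decomposition is:
Bags: B1 = {1, 3, 5, 6, 7}  B2 = {1, 2, 5, 6, 7}  B3 = {1, 3, 4, 6, 7}
Tree: B1–B2, B1–B3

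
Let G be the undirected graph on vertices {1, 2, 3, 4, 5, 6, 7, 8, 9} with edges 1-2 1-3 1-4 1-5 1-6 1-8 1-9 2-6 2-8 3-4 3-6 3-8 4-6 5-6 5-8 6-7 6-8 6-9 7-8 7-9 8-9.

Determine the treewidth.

3

A width-3 tree decomposition is:
Bags: B1 = {1, 6, 8, 9}  B2 = {1, 5, 6, 8}  B3 = {1, 3, 6, 8}  B4 = {6, 7, 8, 9}  B5 = {1, 3, 4, 6}  B6 = {1, 2, 6, 8}
Tree: B1–B2, B1–B3, B1–B4, B3–B5, B1–B6
The largest bag has 4 vertices, giving width 3; this decomposition certifies tw(G) ≤ 3. For the lower bound, the 4 vertices {1, 6, 8, 9} are pairwise adjacent, and any tree decomposition puts a clique entirely inside one bag — forcing width ≥ 3. The upper and lower bounds meet at 3, so that is the treewidth.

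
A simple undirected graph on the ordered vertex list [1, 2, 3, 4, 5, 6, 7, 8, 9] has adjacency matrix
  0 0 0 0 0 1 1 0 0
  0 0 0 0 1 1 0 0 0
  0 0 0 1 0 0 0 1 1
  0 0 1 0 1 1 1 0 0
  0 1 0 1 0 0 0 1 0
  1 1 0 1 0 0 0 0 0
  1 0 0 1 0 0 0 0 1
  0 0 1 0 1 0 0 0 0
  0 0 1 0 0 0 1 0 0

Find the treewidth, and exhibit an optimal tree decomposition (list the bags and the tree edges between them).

Treewidth 3.
Bags: B1 = {3, 5, 8, 9}  B2 = {3, 4, 5, 9}  B3 = {4, 5, 7, 9}  B4 = {2, 4, 5, 7}  B5 = {2, 4, 6, 7}  B6 = {1, 2, 6, 7}
Tree: B1–B2, B2–B3, B3–B4, B4–B5, B5–B6

Each bag holds 4 vertices, so the decomposition has width 3, which upper-bounds the treewidth. For the lower bound: the 4 vertex sets {3,8,9}, {5}, {4}, {1,2,6,7} are disjoint, each induces a connected subgraph, and every pair is joined by at least one edge of G. Contracting each set to a single vertex therefore yields K_{4} as a minor, and since treewidth is minor-monotone, tw(G) ≥ tw(K_{4}) = 3. Combining the bounds, tw(G) = 3.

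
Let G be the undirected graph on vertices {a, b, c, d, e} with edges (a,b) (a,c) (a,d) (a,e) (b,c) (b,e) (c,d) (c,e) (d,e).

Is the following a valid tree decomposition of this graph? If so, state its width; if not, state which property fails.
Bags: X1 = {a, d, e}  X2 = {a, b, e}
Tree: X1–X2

No — vertex c appears in no bag.

A tree decomposition must satisfy three properties: every vertex lies in some bag; for every edge, both endpoints lie together in some bag; and for every vertex, the bags containing it form a connected subtree. Here vertex c appears in no bag, so the decomposition is invalid.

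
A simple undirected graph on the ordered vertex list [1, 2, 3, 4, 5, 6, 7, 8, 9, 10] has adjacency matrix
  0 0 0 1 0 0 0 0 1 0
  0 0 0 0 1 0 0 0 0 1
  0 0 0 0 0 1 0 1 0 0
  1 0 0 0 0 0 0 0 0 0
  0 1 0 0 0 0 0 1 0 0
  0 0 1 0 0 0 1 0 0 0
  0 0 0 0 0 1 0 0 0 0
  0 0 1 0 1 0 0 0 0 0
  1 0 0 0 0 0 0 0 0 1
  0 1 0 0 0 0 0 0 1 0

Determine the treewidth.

1

A width-1 tree decomposition is:
Bags: B1 = {1, 4}  B2 = {1, 9}  B3 = {9, 10}  B4 = {2, 10}  B5 = {2, 5}  B6 = {5, 8}  B7 = {3, 8}  B8 = {3, 6}  B9 = {6, 7}
Tree: B1–B2, B2–B3, B3–B4, B4–B5, B5–B6, B6–B7, B7–B8, B8–B9
Every bag has size at most 2, so the width is 2 − 1 = 1 and tw(G) ≤ 1. Any graph with an edge has treewidth ≥ 1, and G has the edge 4–1. Therefore the treewidth is 1.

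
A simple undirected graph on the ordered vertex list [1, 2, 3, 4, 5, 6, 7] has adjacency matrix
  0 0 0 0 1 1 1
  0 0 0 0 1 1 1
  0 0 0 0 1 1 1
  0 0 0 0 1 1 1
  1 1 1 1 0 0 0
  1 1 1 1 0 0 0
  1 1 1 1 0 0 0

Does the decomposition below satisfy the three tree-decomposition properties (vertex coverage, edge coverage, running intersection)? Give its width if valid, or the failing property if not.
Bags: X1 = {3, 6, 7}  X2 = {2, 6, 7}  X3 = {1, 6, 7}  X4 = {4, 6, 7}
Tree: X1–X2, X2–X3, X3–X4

A tree decomposition must satisfy three properties: every vertex lies in some bag; for every edge, both endpoints lie together in some bag; and for every vertex, the bags containing it form a connected subtree. Here vertex 5 appears in no bag, so the decomposition is invalid.

No — vertex 5 appears in no bag.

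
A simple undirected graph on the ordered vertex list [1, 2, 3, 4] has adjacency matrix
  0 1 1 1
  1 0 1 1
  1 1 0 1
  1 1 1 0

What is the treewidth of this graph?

3

A width-3 tree decomposition is:
Bags: B1 = {1, 2, 3, 4}
Tree: (single bag)
A single bag containing all 4 vertices is trivially a valid decomposition of width 3. Conversely, {1, 2, 3, 4} is a clique of size 4, and the vertices of any clique must share a bag in every tree decomposition; so some bag has ≥ 4 vertices and tw(G) ≥ 3. Therefore the treewidth is 3.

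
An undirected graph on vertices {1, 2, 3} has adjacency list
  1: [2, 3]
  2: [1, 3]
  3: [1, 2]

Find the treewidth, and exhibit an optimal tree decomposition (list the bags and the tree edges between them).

Treewidth 2.
Bags: B1 = {1, 2, 3}
Tree: (single bag)

A single bag containing all 3 vertices is trivially a valid decomposition of width 2. Conversely, {1, 2, 3} is a clique of size 3, and the vertices of any clique must share a bag in every tree decomposition; so some bag has ≥ 3 vertices and tw(G) ≥ 2. Hence tw(G) = 2 exactly.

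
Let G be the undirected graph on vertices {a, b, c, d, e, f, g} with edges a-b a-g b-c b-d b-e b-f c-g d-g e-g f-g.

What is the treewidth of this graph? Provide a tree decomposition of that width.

Treewidth 2.
Bags: B1 = {b, c, g}  B2 = {b, d, g}  B3 = {b, e, g}  B4 = {b, f, g}  B5 = {a, b, g}
Tree: B1–B2, B2–B3, B3–B4, B4–B5

The largest bag has 3 vertices, giving width 2; this decomposition certifies tw(G) ≤ 2. For the lower bound, G contains the cycle b–c–g–d–b, so G is not a forest; only forests have treewidth ≤ 1, hence tw(G) ≥ 2. Combining the bounds, tw(G) = 2.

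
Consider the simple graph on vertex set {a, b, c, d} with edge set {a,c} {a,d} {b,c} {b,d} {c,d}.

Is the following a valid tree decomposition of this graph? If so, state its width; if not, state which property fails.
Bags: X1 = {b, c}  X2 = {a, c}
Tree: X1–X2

No — vertex d appears in no bag.

A tree decomposition must satisfy three properties: every vertex lies in some bag; for every edge, both endpoints lie together in some bag; and for every vertex, the bags containing it form a connected subtree. Here vertex d appears in no bag, so the decomposition is invalid.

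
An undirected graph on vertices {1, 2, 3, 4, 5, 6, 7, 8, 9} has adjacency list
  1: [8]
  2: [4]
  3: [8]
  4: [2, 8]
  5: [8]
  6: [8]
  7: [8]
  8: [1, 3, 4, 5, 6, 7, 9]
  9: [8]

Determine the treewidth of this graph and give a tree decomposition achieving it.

Treewidth 1.
One such decomposition:
Bags: B1 = {6, 8}  B2 = {7, 8}  B3 = {5, 8}  B4 = {4, 8}  B5 = {3, 8}  B6 = {2, 4}  B7 = {8, 9}  B8 = {1, 8}
Tree: B1–B2, B1–B3, B3–B4, B4–B5, B4–B6, B2–B7, B2–B8

Each bag holds 2 vertices, so the decomposition has width 1, which upper-bounds the treewidth. Since G has at least one edge (e.g. 6–8), it is not an edgeless graph, so tw(G) ≥ 1. The upper and lower bounds meet at 1, so that is the treewidth.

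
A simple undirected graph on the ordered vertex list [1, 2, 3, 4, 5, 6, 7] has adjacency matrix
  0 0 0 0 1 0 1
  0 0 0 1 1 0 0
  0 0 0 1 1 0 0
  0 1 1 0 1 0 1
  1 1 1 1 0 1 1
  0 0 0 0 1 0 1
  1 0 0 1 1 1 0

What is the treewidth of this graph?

2

A width-2 tree decomposition is:
Bags: B1 = {4, 5, 7}  B2 = {3, 4, 5}  B3 = {2, 4, 5}  B4 = {5, 6, 7}  B5 = {1, 5, 7}
Tree: B1–B2, B1–B3, B1–B4, B4–B5
The largest bag has 3 vertices, giving width 2; this decomposition certifies tw(G) ≤ 2. Conversely, {1, 5, 7} is a clique of size 3, and the vertices of any clique must share a bag in every tree decomposition; so some bag has ≥ 3 vertices and tw(G) ≥ 2. Hence tw(G) = 2 exactly.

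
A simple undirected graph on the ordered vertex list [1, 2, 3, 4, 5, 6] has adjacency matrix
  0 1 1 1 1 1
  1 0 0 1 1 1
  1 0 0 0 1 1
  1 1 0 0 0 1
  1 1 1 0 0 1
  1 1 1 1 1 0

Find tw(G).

A width-3 tree decomposition is:
Bags: B1 = {1, 2, 5, 6}  B2 = {1, 2, 4, 6}  B3 = {1, 3, 5, 6}
Tree: B1–B2, B1–B3
Each bag holds 4 vertices, so the decomposition has width 3, which upper-bounds the treewidth. Conversely, {1, 2, 4, 6} is a clique of size 4, and the vertices of any clique must share a bag in every tree decomposition; so some bag has ≥ 4 vertices and tw(G) ≥ 3. Therefore the treewidth is 3.

3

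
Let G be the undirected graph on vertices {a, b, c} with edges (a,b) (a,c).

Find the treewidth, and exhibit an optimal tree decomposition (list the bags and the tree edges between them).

Treewidth 1.
One such decomposition:
Bags: B1 = {a, c}  B2 = {a, b}
Tree: B1–B2

Each bag holds 2 vertices, so the decomposition has width 1, which upper-bounds the treewidth. G has an edge, so its treewidth is at least 1. The upper and lower bounds meet at 1, so that is the treewidth.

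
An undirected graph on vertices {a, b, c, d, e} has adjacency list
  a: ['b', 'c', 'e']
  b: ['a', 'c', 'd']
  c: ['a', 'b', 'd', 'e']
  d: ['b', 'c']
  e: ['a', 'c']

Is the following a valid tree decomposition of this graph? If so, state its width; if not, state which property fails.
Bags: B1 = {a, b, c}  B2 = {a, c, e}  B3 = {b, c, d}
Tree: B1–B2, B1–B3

Yes; width 2.

Checking the three conditions: (i) the bags cover all of {a, b, c, d, e}; (ii) for each edge, some bag contains both endpoints; (iii) the bags containing any fixed vertex form a subtree. All hold, so the decomposition is valid with width 3 − 1 = 2.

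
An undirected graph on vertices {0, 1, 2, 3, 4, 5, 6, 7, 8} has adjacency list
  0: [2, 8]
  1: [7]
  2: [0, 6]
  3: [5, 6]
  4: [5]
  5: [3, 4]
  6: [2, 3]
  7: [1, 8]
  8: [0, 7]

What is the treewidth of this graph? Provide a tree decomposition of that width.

Treewidth 1.
One optimal decomposition is:
Bags: B1 = {1, 7}  B2 = {7, 8}  B3 = {0, 8}  B4 = {0, 2}  B5 = {2, 6}  B6 = {3, 6}  B7 = {3, 5}  B8 = {4, 5}
Tree: B1–B2, B2–B3, B3–B4, B4–B5, B5–B6, B6–B7, B7–B8

Every bag has size at most 2, so the width is 2 − 1 = 1 and tw(G) ≤ 1. G has an edge, so its treewidth is at least 1. Hence tw(G) = 1 exactly.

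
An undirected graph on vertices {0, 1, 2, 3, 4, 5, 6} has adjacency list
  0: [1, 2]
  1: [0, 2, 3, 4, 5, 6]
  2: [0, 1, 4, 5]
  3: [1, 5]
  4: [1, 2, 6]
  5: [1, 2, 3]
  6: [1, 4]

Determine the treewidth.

A width-2 tree decomposition is:
Bags: B1 = {1, 2, 4}  B2 = {1, 2, 5}  B3 = {0, 1, 2}  B4 = {1, 3, 5}  B5 = {1, 4, 6}
Tree: B1–B2, B1–B3, B2–B4, B1–B5
Each bag holds 3 vertices, so the decomposition has width 2, which upper-bounds the treewidth. For the lower bound, the 3 vertices {0, 1, 2} are pairwise adjacent, and any tree decomposition puts a clique entirely inside one bag — forcing width ≥ 2. Hence tw(G) = 2 exactly.

2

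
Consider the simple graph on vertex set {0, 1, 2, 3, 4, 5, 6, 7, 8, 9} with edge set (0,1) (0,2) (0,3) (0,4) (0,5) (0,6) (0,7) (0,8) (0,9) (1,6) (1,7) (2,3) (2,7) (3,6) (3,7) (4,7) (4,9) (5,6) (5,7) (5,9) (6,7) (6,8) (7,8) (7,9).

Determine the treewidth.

A width-3 tree decomposition is:
Bags: B1 = {0, 5, 7, 9}  B2 = {0, 5, 6, 7}  B3 = {0, 3, 6, 7}  B4 = {0, 4, 7, 9}  B5 = {0, 1, 6, 7}  B6 = {0, 2, 3, 7}  B7 = {0, 6, 7, 8}
Tree: B1–B2, B2–B3, B1–B4, B3–B5, B3–B6, B3–B7
Every bag has size at most 4, so the width is 4 − 1 = 3 and tw(G) ≤ 3. Conversely, {0, 4, 7, 9} is a clique of size 4, and the vertices of any clique must share a bag in every tree decomposition; so some bag has ≥ 4 vertices and tw(G) ≥ 3. Combining the bounds, tw(G) = 3.

3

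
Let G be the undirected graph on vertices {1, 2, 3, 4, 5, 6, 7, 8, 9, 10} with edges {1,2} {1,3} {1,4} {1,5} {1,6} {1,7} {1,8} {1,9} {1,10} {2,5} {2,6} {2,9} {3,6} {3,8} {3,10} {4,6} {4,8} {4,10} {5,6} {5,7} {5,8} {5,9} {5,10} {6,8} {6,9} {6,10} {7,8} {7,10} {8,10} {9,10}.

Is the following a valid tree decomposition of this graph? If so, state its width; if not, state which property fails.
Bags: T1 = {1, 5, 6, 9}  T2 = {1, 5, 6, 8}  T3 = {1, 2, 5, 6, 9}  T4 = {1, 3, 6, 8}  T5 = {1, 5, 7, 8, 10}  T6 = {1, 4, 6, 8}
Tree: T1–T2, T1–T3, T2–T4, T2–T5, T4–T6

A tree decomposition must satisfy three properties: every vertex lies in some bag; for every edge, both endpoints lie together in some bag; and for every vertex, the bags containing it form a connected subtree. Here edge (10,9) lies in no bag, so the decomposition is invalid.

No — edge (10,9) lies in no bag.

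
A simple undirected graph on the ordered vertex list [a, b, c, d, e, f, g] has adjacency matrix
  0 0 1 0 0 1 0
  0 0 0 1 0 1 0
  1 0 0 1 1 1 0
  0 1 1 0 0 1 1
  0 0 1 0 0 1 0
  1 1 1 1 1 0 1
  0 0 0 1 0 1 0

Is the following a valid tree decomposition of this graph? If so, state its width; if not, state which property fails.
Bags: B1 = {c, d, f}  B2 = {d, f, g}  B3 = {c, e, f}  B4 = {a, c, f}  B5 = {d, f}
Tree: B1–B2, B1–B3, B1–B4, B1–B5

A tree decomposition must satisfy three properties: every vertex lies in some bag; for every edge, both endpoints lie together in some bag; and for every vertex, the bags containing it form a connected subtree. Here vertex b appears in no bag, so the decomposition is invalid.

No — vertex b appears in no bag.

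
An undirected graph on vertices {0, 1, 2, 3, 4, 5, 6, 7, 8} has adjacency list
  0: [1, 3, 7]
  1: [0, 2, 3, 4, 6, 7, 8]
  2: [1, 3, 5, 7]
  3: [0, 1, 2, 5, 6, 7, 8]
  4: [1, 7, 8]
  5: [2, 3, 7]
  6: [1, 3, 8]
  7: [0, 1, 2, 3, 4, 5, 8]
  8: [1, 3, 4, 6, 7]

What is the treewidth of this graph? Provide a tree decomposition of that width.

Treewidth 3.
One such decomposition:
Bags: B1 = {1, 3, 6, 8}  B2 = {1, 3, 7, 8}  B3 = {1, 4, 7, 8}  B4 = {1, 2, 3, 7}  B5 = {2, 3, 5, 7}  B6 = {0, 1, 3, 7}
Tree: B1–B2, B2–B3, B2–B4, B4–B5, B2–B6

Every bag has size at most 4, so the width is 4 − 1 = 3 and tw(G) ≤ 3. For the lower bound, the 4 vertices {1, 3, 6, 8} are pairwise adjacent, and any tree decomposition puts a clique entirely inside one bag — forcing width ≥ 3. Combining the bounds, tw(G) = 3.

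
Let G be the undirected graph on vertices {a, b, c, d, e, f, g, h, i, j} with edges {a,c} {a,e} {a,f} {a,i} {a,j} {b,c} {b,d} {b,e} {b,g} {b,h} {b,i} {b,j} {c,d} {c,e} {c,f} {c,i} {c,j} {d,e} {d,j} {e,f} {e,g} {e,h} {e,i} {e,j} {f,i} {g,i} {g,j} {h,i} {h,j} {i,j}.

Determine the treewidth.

A width-4 tree decomposition is:
Bags: B1 = {b, e, g, i, j}  B2 = {b, c, e, i, j}  B3 = {b, c, d, e, j}  B4 = {b, e, h, i, j}  B5 = {a, c, e, i, j}  B6 = {a, c, e, f, i}
Tree: B1–B2, B2–B3, B1–B4, B2–B5, B5–B6
Every bag has size at most 5, so the width is 5 − 1 = 4 and tw(G) ≤ 4. Conversely, {b, c, d, e, j} is a clique of size 5, and the vertices of any clique must share a bag in every tree decomposition; so some bag has ≥ 5 vertices and tw(G) ≥ 4. Hence tw(G) = 4 exactly.

4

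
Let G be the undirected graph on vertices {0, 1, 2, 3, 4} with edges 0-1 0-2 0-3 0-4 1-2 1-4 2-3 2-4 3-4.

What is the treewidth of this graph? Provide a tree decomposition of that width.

Treewidth 3.
One optimal decomposition is:
Bags: B1 = {0, 2, 3, 4}  B2 = {0, 1, 2, 4}
Tree: B1–B2

Each bag holds 4 vertices, so the decomposition has width 3, which upper-bounds the treewidth. For the lower bound, the 4 vertices {0, 1, 2, 4} are pairwise adjacent, and any tree decomposition puts a clique entirely inside one bag — forcing width ≥ 3. The upper and lower bounds meet at 3, so that is the treewidth.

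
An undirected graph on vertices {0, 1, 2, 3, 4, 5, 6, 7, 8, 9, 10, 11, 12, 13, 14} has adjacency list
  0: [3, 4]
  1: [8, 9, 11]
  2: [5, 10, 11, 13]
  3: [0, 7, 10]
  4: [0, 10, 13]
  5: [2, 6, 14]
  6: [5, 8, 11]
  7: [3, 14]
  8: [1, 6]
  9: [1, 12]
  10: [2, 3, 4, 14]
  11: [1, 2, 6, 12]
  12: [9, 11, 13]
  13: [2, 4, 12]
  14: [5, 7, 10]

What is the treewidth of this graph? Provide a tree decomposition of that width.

Treewidth 3.
Bags: B1 = {0, 3, 4, 7}  B2 = {3, 4, 7, 10}  B3 = {4, 7, 10, 14}  B4 = {4, 10, 13, 14}  B5 = {2, 10, 13, 14}  B6 = {2, 5, 13, 14}  B7 = {2, 5, 12, 13}  B8 = {2, 5, 11, 12}  B9 = {5, 6, 11, 12}  B10 = {6, 9, 11, 12}  B11 = {1, 6, 9, 11}  B12 = {1, 6, 8, 9}
Tree: B1–B2, B2–B3, B3–B4, B4–B5, B5–B6, B6–B7, B7–B8, B8–B9, B9–B10, B10–B11, B11–B12

The largest bag has 4 vertices, giving width 3; this decomposition certifies tw(G) ≤ 3. For the lower bound: the 4 vertex sets {0,3,7}, {4}, {10}, {2,5,13,14} are disjoint, each induces a connected subgraph, and every pair is joined by at least one edge of G. Contracting each set to a single vertex therefore yields K_{4} as a minor, and since treewidth is minor-monotone, tw(G) ≥ tw(K_{4}) = 3. Combining the bounds, tw(G) = 3.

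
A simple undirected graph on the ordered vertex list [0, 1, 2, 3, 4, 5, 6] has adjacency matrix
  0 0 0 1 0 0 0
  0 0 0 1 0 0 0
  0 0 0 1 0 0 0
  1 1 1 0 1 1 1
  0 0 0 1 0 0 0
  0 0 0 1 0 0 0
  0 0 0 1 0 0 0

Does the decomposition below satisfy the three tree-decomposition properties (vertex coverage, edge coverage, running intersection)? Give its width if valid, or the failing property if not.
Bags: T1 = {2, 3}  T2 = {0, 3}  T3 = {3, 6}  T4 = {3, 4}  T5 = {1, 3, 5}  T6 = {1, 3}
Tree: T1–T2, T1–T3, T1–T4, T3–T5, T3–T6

No — bags containing vertex 1 are not connected in the tree.

A tree decomposition must satisfy three properties: every vertex lies in some bag; for every edge, both endpoints lie together in some bag; and for every vertex, the bags containing it form a connected subtree. Here bags containing vertex 1 are not connected in the tree, so the decomposition is invalid.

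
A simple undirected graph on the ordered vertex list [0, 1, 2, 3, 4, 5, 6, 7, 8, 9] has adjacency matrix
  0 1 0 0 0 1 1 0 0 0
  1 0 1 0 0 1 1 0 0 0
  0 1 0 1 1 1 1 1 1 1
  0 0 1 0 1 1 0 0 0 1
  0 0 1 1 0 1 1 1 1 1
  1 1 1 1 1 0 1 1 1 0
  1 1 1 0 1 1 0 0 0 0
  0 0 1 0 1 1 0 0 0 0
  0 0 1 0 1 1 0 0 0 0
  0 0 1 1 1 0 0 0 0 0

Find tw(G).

A width-3 tree decomposition is:
Bags: B1 = {2, 4, 5, 7}  B2 = {2, 3, 4, 5}  B3 = {2, 3, 4, 9}  B4 = {2, 4, 5, 6}  B5 = {1, 2, 5, 6}  B6 = {0, 1, 5, 6}  B7 = {2, 4, 5, 8}
Tree: B1–B2, B2–B3, B2–B4, B4–B5, B5–B6, B4–B7
Every bag has size at most 4, so the width is 4 − 1 = 3 and tw(G) ≤ 3. For the lower bound, the 4 vertices {0, 1, 5, 6} are pairwise adjacent, and any tree decomposition puts a clique entirely inside one bag — forcing width ≥ 3. Therefore the treewidth is 3.

3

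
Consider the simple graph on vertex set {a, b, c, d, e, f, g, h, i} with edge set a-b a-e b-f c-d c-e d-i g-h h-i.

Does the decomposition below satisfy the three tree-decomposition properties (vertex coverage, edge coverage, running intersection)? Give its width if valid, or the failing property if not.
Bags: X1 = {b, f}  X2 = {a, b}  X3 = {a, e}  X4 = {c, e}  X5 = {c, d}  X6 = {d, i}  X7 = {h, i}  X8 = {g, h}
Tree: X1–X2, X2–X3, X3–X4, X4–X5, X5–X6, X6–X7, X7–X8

Every vertex of G appears in some bag (union = {a, b, c, d, e, f, g, h, i}); every edge is covered by a bag; and for each vertex v the set of bags containing v is connected in the bag tree. The decomposition is therefore valid. The largest bag has 2 vertices, so the width is 1.

Yes; width 1.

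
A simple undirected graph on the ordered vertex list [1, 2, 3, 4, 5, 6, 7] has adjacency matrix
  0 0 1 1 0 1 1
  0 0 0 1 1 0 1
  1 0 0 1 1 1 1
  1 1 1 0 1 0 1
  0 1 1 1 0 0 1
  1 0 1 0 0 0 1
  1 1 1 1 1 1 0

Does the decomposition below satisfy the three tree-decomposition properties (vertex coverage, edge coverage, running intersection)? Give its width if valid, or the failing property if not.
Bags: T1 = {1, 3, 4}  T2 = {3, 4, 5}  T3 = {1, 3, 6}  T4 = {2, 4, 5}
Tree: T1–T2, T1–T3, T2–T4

No — vertex 7 appears in no bag.

A tree decomposition must satisfy three properties: every vertex lies in some bag; for every edge, both endpoints lie together in some bag; and for every vertex, the bags containing it form a connected subtree. Here vertex 7 appears in no bag, so the decomposition is invalid.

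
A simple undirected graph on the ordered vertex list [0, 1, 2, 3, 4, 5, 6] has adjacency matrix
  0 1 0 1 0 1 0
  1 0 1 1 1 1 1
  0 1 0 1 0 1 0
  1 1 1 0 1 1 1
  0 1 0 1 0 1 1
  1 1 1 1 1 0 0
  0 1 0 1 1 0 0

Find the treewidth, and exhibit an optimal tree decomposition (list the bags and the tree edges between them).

Treewidth 3.
One such decomposition:
Bags: B1 = {1, 3, 4, 5}  B2 = {1, 3, 4, 6}  B3 = {1, 2, 3, 5}  B4 = {0, 1, 3, 5}
Tree: B1–B2, B1–B3, B1–B4

The largest bag has 4 vertices, giving width 3; this decomposition certifies tw(G) ≤ 3. For the lower bound, the 4 vertices {0, 1, 3, 5} are pairwise adjacent, and any tree decomposition puts a clique entirely inside one bag — forcing width ≥ 3. Therefore the treewidth is 3.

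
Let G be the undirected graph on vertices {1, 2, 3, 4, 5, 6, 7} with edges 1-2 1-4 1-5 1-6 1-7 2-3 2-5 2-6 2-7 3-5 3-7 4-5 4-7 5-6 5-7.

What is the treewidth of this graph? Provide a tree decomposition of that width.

Treewidth 3.
One such decomposition:
Bags: B1 = {1, 2, 5, 7}  B2 = {1, 2, 5, 6}  B3 = {1, 4, 5, 7}  B4 = {2, 3, 5, 7}
Tree: B1–B2, B1–B3, B1–B4

Every bag has size at most 4, so the width is 4 − 1 = 3 and tw(G) ≤ 3. On the other hand G contains the 4-clique {1, 2, 5, 6}. A clique must lie in a single bag of any decomposition, so no decomposition can have width below 3. Therefore the treewidth is 3.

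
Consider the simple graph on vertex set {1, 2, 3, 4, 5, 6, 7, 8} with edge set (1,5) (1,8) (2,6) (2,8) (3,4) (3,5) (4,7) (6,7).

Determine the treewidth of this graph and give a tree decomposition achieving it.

Treewidth 2.
Bags: B1 = {3, 4, 5}  B2 = {4, 5, 7}  B3 = {5, 6, 7}  B4 = {2, 5, 6}  B5 = {2, 5, 8}  B6 = {1, 5, 8}
Tree: B1–B2, B2–B3, B3–B4, B4–B5, B5–B6

The largest bag has 3 vertices, giving width 2; this decomposition certifies tw(G) ≤ 2. For the lower bound, G contains the cycle 5–3–4–7–6–2–8–1–5, so G is not a forest; only forests have treewidth ≤ 1, hence tw(G) ≥ 2. Therefore the treewidth is 2.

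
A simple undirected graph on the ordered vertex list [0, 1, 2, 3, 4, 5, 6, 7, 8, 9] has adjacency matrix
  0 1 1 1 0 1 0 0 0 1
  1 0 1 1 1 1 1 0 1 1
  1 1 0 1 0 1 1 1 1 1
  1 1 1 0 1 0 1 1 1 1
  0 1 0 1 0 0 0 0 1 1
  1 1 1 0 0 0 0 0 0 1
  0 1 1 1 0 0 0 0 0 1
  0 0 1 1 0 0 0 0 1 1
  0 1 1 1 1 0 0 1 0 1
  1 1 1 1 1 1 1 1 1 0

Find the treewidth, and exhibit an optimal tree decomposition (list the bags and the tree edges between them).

Treewidth 4.
One optimal decomposition is:
Bags: B1 = {0, 1, 2, 3, 9}  B2 = {0, 1, 2, 5, 9}  B3 = {1, 2, 3, 8, 9}  B4 = {2, 3, 7, 8, 9}  B5 = {1, 2, 3, 6, 9}  B6 = {1, 3, 4, 8, 9}
Tree: B1–B2, B1–B3, B3–B4, B1–B5, B3–B6

Each bag holds 5 vertices, so the decomposition has width 4, which upper-bounds the treewidth. For the lower bound, the 5 vertices {0, 1, 2, 3, 9} are pairwise adjacent, and any tree decomposition puts a clique entirely inside one bag — forcing width ≥ 4. Therefore the treewidth is 4.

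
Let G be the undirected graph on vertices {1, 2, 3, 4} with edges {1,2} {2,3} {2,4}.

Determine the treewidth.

1

A width-1 tree decomposition is:
Bags: B1 = {2, 4}  B2 = {1, 2}  B3 = {2, 3}
Tree: B1–B2, B1–B3
Every bag has size at most 2, so the width is 2 − 1 = 1 and tw(G) ≤ 1. Since G has at least one edge (e.g. 4–2), it is not an edgeless graph, so tw(G) ≥ 1. Hence tw(G) = 1 exactly.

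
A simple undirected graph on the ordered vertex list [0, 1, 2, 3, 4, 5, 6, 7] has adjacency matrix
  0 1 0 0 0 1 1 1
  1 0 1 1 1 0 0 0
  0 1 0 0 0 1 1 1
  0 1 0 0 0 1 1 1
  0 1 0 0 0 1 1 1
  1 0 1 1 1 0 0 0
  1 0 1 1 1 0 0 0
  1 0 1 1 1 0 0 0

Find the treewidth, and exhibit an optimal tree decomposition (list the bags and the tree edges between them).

Each bag holds 5 vertices, so the decomposition has width 4, which upper-bounds the treewidth. For the lower bound: the 5 vertex sets {0,6}, {2,7}, {1,4}, {5}, {3} are disjoint, each induces a connected subgraph, and every pair is joined by at least one edge of G. Contracting each set to a single vertex therefore yields K_{5} as a minor, and since treewidth is minor-monotone, tw(G) ≥ tw(K_{5}) = 4. Combining the bounds, tw(G) = 4.

Treewidth 4.
Bags: B1 = {0, 1, 5, 6, 7}  B2 = {1, 2, 5, 6, 7}  B3 = {1, 4, 5, 6, 7}  B4 = {1, 3, 5, 6, 7}
Tree: B1–B2, B2–B3, B3–B4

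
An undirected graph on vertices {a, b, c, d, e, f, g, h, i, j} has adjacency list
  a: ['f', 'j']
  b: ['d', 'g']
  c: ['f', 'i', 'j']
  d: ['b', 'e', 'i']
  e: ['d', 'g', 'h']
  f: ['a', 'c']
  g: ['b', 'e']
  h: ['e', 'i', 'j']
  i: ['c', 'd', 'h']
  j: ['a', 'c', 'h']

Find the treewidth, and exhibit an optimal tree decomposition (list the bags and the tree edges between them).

Each bag holds 3 vertices, so the decomposition has width 2, which upper-bounds the treewidth. The edges a–f–c–j–a form a cycle, so G is not a tree and its treewidth is at least 2. Combining the bounds, tw(G) = 2.

Treewidth 2.
One such decomposition:
Bags: B1 = {a, f, j}  B2 = {c, f, j}  B3 = {c, h, j}  B4 = {c, h, i}  B5 = {e, h, i}  B6 = {d, e, i}  B7 = {d, e, g}  B8 = {b, d, g}
Tree: B1–B2, B2–B3, B3–B4, B4–B5, B5–B6, B6–B7, B7–B8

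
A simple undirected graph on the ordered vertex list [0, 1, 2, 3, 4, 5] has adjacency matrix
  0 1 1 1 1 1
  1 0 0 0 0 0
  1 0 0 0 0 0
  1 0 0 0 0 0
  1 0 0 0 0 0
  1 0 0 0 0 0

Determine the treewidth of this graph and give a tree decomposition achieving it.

Each bag holds 2 vertices, so the decomposition has width 1, which upper-bounds the treewidth. Any graph with an edge has treewidth ≥ 1, and G has the edge 0–5. Hence tw(G) = 1 exactly.

Treewidth 1.
One such decomposition:
Bags: B1 = {0, 5}  B2 = {0, 3}  B3 = {0, 2}  B4 = {0, 4}  B5 = {0, 1}
Tree: B1–B2, B2–B3, B3–B4, B1–B5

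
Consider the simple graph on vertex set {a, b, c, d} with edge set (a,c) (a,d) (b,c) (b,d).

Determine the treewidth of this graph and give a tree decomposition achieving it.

Every bag has size at most 3, so the width is 3 − 1 = 2 and tw(G) ≤ 2. The edges c–b–d–a–c form a cycle, so G is not a tree and its treewidth is at least 2. Hence tw(G) = 2 exactly.

Treewidth 2.
Bags: B1 = {b, c, d}  B2 = {a, c, d}
Tree: B1–B2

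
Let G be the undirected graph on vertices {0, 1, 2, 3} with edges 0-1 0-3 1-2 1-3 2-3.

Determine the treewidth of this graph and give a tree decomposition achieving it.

Every bag has size at most 3, so the width is 3 − 1 = 2 and tw(G) ≤ 2. On the other hand G contains the 3-clique {0, 1, 3}. A clique must lie in a single bag of any decomposition, so no decomposition can have width below 2. The upper and lower bounds meet at 2, so that is the treewidth.

Treewidth 2.
One such decomposition:
Bags: B1 = {0, 1, 3}  B2 = {1, 2, 3}
Tree: B1–B2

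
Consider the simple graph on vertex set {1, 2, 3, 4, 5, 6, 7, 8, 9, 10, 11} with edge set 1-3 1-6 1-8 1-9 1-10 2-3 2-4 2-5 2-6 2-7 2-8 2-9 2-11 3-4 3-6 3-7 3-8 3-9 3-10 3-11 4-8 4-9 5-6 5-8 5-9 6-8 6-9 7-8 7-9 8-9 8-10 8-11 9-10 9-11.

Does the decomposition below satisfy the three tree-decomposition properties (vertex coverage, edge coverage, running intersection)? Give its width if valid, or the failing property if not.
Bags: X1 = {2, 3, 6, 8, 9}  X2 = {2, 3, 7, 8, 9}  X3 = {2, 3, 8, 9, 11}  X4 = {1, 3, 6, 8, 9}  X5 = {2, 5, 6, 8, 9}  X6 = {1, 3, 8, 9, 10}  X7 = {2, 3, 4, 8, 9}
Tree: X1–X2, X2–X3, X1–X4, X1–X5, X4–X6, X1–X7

Vertex coverage: the bags together contain {1, 2, 3, 4, 5, 6, 7, 8, 9, 10, 11}, the full vertex set. Edge coverage: each edge of G has both endpoints in at least one bag. Running intersection: for every vertex, the bags containing it form a connected subtree. All three properties hold, so this is a valid tree decomposition of width max|bag| − 1 = 4, and hence tw(G) ≤ 4.

Yes; width 4.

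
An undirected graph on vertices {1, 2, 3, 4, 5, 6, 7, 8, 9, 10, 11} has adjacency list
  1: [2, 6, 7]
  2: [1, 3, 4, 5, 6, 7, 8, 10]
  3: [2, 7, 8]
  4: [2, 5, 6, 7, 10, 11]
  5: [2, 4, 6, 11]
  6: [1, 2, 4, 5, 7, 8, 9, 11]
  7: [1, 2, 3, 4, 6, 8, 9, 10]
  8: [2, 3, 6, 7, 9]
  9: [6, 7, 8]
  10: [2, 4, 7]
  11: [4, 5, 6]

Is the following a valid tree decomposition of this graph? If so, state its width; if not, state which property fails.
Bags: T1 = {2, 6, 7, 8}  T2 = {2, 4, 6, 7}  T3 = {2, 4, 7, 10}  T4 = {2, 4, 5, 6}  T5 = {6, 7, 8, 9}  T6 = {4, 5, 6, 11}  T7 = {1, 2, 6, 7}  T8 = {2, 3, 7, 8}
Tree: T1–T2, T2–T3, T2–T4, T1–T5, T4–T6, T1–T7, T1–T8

Checking the three conditions: (i) the bags cover all of {1, 2, 3, 4, 5, 6, 7, 8, 9, 10, 11}; (ii) for each edge, some bag contains both endpoints; (iii) the bags containing any fixed vertex form a subtree. All hold, so the decomposition is valid with width 4 − 1 = 3.

Yes; width 3.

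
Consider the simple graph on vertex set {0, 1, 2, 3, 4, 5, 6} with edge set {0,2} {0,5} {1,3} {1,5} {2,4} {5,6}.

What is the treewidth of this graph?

A width-1 tree decomposition is:
Bags: B1 = {0, 2}  B2 = {0, 5}  B3 = {1, 5}  B4 = {5, 6}  B5 = {1, 3}  B6 = {2, 4}
Tree: B1–B2, B2–B3, B3–B4, B3–B5, B1–B6
The largest bag has 2 vertices, giving width 1; this decomposition certifies tw(G) ≤ 1. Since G has at least one edge (e.g. 2–0), it is not an edgeless graph, so tw(G) ≥ 1. Hence tw(G) = 1 exactly.

1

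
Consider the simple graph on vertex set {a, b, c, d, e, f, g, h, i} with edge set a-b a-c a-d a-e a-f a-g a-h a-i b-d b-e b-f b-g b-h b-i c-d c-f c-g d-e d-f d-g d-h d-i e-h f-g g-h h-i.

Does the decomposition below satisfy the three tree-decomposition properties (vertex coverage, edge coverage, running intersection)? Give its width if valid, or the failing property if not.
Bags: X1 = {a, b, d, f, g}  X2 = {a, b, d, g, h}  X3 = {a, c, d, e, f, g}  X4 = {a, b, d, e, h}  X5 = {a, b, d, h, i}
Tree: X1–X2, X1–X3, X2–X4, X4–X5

No — bags containing vertex e are not connected in the tree.

A tree decomposition must satisfy three properties: every vertex lies in some bag; for every edge, both endpoints lie together in some bag; and for every vertex, the bags containing it form a connected subtree. Here bags containing vertex e are not connected in the tree, so the decomposition is invalid.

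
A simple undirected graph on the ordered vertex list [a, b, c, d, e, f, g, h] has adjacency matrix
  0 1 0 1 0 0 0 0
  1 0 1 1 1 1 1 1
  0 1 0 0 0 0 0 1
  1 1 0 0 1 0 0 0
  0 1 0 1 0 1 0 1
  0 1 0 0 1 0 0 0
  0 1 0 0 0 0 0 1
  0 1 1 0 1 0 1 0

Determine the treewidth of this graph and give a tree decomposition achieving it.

Treewidth 2.
One such decomposition:
Bags: B1 = {b, e, h}  B2 = {b, d, e}  B3 = {b, e, f}  B4 = {b, g, h}  B5 = {a, b, d}  B6 = {b, c, h}
Tree: B1–B2, B1–B3, B1–B4, B2–B5, B1–B6

The largest bag has 3 vertices, giving width 2; this decomposition certifies tw(G) ≤ 2. For the lower bound, the 3 vertices {b, d, e} are pairwise adjacent, and any tree decomposition puts a clique entirely inside one bag — forcing width ≥ 2. Hence tw(G) = 2 exactly.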